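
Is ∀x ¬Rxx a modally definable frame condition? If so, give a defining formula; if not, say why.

Not definable by any modal formula

Modal frame validity is preserved under surjective bounded morphisms.
The 4-cycle (worlds s,t,u,v with s→t→u→v→s) is irreflexive, and the map sending every world to a single reflexive point • is a surjective bounded morphism (forth: every edge maps to (•,•); back: every world has a successor). So any modal formula valid on the 4-cycle is also valid on the reflexive point, which is not irreflexive.
So the class is not modally definable.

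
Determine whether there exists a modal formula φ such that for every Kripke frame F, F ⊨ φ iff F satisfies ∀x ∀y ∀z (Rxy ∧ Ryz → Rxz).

Yes: it is transitivity, defined by the 4 schema □p → □□p.
Suppose □p→□□p is valid. Take Rxy, Ryz and set V(p)={w : Rxw}. Then □p at x, so □□p at x, so □p at y, so p at z, i.e. Rxz.

Yes, by □p → □□p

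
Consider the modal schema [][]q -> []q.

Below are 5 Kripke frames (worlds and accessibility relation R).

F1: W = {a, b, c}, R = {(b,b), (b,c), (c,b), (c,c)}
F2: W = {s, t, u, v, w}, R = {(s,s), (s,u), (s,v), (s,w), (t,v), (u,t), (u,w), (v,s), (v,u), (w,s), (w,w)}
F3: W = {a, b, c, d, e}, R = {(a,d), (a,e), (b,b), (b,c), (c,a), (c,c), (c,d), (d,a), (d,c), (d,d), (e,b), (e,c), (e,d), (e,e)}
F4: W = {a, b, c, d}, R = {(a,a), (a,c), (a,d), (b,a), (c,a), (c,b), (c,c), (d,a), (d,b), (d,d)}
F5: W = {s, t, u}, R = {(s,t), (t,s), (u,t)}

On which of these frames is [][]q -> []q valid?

F1, F3, F4

The schema corresponds to density: forall x forall y (Rxy -> exists z (Rxz & Rzy)).
F1: condition met.
F2: fails — Rtv but no z with Rtz and Rzv.
F3: condition met.
F4: condition met.
F5: fails — Rts but no z with Rtz and Rzs.
Valid on: F1, F3, F4.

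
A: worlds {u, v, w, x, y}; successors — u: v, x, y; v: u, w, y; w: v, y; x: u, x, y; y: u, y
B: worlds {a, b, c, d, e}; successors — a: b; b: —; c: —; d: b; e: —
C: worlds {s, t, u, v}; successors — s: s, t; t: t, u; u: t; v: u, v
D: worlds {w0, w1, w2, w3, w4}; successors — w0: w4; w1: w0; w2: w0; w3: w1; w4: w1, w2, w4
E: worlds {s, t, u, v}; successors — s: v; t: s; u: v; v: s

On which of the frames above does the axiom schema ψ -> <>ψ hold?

Frame correspondent (Sahlqvist): forall x Rxx — i.e. reflexivity.
A: fails — world u does not see itself.
B: fails — world a does not see itself.
C: fails — world u does not see itself.
D: fails — world w0 does not see itself.
E: fails — world s does not see itself.
Valid on no frame.

none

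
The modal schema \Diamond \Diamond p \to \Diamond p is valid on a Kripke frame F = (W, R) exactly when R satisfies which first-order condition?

transitivity

Replacing p by ¬p and contraposing gives the equivalent schema □p → □□p.
Suppose □p→□□p is valid. Take Rxy, Ryz and set V(p)={w : Rxw}. Then □p at x, so □□p at x, so □p at y, so p at z, i.e. Rxz.
Conversely, on a frame with transitivity the schema holds at every world under every valuation.
So the correspondent is transitivity.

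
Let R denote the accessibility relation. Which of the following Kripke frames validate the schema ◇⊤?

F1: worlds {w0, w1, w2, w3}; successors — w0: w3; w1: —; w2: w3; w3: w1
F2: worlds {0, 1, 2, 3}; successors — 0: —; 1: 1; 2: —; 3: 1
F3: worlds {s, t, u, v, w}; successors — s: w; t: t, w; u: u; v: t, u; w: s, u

Frame correspondent (Sahlqvist): ∀x ∃y Rxy — i.e. seriality.
F1: fails — world w1 has no successor.
F2: fails — world 0 has no successor.
F3: holds.

F3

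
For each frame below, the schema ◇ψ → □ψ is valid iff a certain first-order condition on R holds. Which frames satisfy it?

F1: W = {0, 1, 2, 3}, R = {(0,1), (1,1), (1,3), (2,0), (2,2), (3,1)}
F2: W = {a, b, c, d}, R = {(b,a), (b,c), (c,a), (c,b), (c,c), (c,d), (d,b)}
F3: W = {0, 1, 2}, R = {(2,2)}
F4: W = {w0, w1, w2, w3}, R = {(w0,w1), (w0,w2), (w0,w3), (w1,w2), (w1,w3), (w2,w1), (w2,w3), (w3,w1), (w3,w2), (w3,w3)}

This is the axiom for partial functionality; its first-order frame correspondent is ∀x ∀y ∀z (Rxy ∧ Rxz → y = z).
F1: fails — 1 sees both 1 and 3.
F2: fails — b sees both a and c.
F3: satisfies the condition.
F4: fails — w0 sees both w1 and w2.
Valid on: F3.

F3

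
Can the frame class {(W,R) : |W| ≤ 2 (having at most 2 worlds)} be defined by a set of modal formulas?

If a class were modally definable it would be closed under disjoint unions (Goldblatt–Thomason).
Any modal formula valid on each of 3 disjoint one-world frames is valid on their disjoint union (validity is preserved under disjoint unions). Each one-world frame has |W|=1≤2, but the union has |W|=3.
So the class is not modally definable.

No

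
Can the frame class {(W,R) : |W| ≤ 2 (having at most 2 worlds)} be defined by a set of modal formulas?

Modal frame validity is preserved under disjoint unions.
Any modal formula valid on each of 3 disjoint one-world frames is valid on their disjoint union (validity is preserved under disjoint unions). Each one-world frame has |W|=1≤2, but the union has |W|=3.
Hence having at most 2 worlds is not modally definable.

Not modally definable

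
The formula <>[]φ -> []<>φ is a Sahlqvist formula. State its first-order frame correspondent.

Convergence

Suppose ◇□φ→□◇φ is valid. Take Rxy, Rxz and set V(φ)={w : Ryw}. Then □φ at y so ◇□φ at x, so □◇φ at x, so ◇φ at z, giving w with Rzw and Ryw.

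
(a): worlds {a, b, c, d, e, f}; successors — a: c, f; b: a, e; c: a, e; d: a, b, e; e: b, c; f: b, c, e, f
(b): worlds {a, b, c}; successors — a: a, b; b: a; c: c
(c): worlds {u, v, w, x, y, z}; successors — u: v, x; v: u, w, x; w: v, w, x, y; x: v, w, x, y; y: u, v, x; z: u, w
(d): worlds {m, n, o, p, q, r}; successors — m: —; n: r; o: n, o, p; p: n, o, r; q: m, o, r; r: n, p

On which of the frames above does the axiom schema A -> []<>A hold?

This is the axiom for symmetry; its first-order frame correspondent is forall x forall y (Rxy -> Ryx).
(a): fails — Rde but not Red.
(b): satisfies the condition.
(c): fails — Rzw but not Rwz.
(d): fails — Ron but not Rno.
Valid on: (b).

(b)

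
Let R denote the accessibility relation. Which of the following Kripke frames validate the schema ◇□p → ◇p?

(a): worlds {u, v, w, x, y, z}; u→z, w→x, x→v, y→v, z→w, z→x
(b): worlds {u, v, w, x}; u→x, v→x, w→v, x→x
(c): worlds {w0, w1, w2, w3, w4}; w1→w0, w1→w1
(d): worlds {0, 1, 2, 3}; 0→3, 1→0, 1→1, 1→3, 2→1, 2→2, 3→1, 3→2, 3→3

(d)

This is the axiom for a generalized confluence (Geach) condition; its first-order frame correspondent is ∀x ∀y (xRy → ∃w (yRw ∧ xRw)).
(a): fails — uRz but no t with zRt and uRt.
(b): fails — wRv but no t with vRt and wRt.
(c): fails — w1Rw0 but no w with w0Rw and w1Rw.
(d): ✓.
Valid on: (d).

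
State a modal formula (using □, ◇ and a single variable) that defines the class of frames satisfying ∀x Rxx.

□q → q

This is reflexivity; the standard corresponding axiom is T: □q → q.
Suppose □q→q is valid. At any x set V(q)={w : Rxw}. Then □q holds at x, so q holds at x, i.e. Rxx.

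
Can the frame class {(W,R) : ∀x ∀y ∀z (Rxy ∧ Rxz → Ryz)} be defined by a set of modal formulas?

This is a Sahlqvist condition; the 5 axiom ◇r → □◇r defines it.
Suppose ◇r→□◇r is valid. Take Rxy, Rxz and set V(r)={y}. Then ◇r at x, so □◇r at x, so ◇r at z, so some w with Rzw has r; w=y, i.e. Rzy. By symmetry of the argument, Ryz.

Yes, by ◇r → □◇r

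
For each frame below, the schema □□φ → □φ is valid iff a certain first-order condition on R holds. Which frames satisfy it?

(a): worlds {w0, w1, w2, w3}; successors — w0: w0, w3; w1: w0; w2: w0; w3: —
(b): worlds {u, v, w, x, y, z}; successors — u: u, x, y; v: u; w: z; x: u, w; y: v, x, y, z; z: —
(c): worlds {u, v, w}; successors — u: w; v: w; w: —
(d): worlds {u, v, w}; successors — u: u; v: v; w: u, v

This is the axiom for density; its first-order frame correspondent is ∀x ∀y (Rxy → ∃z (Rxz ∧ Rzy)).
(a): satisfies the condition.
(b): fails — Rxw but no t with Rxt and Rtw.
(c): fails — Ruw but no z with Ruz and Rzw.
(d): satisfies the condition.
Valid on: (a), (d).

(a), (d)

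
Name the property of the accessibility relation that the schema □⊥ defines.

□⊥ is valid iff no world has any successor (otherwise □⊥ fails at any world with one).
The converse is a direct semantic check.
Frame condition: ∀x ∀y ¬Rxy.

emptiness of R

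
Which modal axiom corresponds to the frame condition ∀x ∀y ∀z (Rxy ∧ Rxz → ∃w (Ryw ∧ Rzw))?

◇□ψ → □◇ψ

This is convergence; the standard corresponding axiom is .2: ◇□ψ → □◇ψ.
Suppose ◇□ψ→□◇ψ is valid. Take Rxy, Rxz and set V(ψ)={w : Ryw}. Then □ψ at y so ◇□ψ at x, so □◇ψ at x, so ◇ψ at z, giving w with Rzw and Ryw.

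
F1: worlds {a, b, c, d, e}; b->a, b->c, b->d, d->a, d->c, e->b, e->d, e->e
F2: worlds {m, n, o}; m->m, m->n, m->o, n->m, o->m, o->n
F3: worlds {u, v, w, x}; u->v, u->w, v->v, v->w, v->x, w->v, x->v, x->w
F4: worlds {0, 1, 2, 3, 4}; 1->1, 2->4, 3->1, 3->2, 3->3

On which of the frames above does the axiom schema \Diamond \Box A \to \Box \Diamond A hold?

This is the axiom for convergence; its first-order frame correspondent is \forall x \forall y \forall z (Rxy \wedge Rxz \to \exists w (Ryw \wedge Rzw)).
F1: fails — Rbc and Rbc but c and c have no common successor.
F2: ✓.
F3: ✓.
F4: fails — R24 and R24 but 4 and 4 have no common successor.
Valid on: F2, F3.

F2, F3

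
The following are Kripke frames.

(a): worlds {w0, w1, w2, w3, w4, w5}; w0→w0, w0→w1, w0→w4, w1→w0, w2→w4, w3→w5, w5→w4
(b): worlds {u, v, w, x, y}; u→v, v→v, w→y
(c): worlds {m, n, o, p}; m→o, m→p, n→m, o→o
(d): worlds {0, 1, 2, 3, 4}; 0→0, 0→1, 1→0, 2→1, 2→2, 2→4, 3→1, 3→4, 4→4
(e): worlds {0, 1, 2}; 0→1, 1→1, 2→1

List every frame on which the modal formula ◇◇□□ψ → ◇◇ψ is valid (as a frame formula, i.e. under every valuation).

Frame correspondent (Sahlqvist): ∀x ∀y (xR²y → ∃w (yR²w ∧ xR²w)) — i.e. a generalized confluence (Geach) condition.
(a): fails — w0R²w4 but no w with w4R²w and w0R²w.
(b): holds.
(c): fails — nR²p but no w with pR²w and nR²w.
(d): holds.
(e): holds.

(b), (d), (e)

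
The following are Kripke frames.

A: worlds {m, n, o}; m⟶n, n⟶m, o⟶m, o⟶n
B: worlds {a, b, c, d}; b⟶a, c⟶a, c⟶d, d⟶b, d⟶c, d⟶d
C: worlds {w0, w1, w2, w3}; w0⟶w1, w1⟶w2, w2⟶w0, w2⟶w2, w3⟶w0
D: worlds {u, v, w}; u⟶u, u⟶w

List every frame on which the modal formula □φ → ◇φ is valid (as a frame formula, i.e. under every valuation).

Frame correspondent (Sahlqvist): ∀x ∃y Rxy — i.e. seriality.
A: holds.
B: fails — world a has no successor.
C: holds.
D: fails — world v has no successor.

A, C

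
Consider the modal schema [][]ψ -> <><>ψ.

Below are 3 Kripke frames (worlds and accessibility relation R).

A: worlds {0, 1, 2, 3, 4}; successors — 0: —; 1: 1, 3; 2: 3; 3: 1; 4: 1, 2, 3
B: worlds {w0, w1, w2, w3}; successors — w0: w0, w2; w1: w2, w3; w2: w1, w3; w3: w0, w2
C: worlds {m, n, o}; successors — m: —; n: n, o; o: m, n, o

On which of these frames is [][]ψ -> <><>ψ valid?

B

Frame correspondent (Sahlqvist): forall x exists w (x R^2 w & x R^2 w) — i.e. a generalized confluence (Geach) condition.
A: fails — at 0 but no w with 0R²w and 0R²w.
B: holds.
C: fails — at m but no w with mR²w and mR²w.
Valid on: B.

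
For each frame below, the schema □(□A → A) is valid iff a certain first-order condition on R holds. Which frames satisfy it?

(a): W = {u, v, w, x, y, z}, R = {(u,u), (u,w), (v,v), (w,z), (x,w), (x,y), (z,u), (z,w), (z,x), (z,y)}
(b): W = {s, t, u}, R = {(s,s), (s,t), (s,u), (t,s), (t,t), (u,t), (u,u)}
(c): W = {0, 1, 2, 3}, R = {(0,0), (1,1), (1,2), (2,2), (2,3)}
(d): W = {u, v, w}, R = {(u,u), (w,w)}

(b), (d)

The schema corresponds to shift-reflexivity: ∀x ∀y (Rxy → Ryy).
(a): fails — Rxw but not Rww.
(b): satisfies the condition.
(c): fails — R23 but not R33.
(d): satisfies the condition.
Valid on: (b), (d).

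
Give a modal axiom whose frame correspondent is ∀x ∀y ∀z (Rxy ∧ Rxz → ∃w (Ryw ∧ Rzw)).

◇□ψ → □◇ψ

The condition is convergence. The .2 schema ◇□ψ → □◇ψ defines it.
Suppose ◇□ψ→□◇ψ is valid. Take Rxy, Rxz and set V(ψ)={w : Ryw}. Then □ψ at y so ◇□ψ at x, so □◇ψ at x, so ◇ψ at z, giving w with Rzw and Ryw.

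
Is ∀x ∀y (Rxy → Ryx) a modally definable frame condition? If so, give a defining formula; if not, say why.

Yes — defined by r → □◇r

The condition is symmetry. A defining modal formula is r → □◇r.
Suppose r→□◇r is valid. Take Rxy and set V(r)={x}. Then r at x, so □◇r at x, so ◇r at y, so some z with Ryz has r; z=x, i.e. Ryx.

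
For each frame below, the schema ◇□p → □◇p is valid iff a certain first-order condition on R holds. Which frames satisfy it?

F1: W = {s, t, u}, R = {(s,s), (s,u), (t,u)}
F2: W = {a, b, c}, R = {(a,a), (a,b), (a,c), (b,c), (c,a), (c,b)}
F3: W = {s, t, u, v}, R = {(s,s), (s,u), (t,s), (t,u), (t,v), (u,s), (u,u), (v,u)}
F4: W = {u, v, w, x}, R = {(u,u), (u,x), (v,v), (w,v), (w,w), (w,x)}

F3

This is the axiom for convergence; its first-order frame correspondent is ∀x ∀y ∀z (Rxy ∧ Rxz → ∃w (Ryw ∧ Rzw)).
F1: fails — Rsu and Rsu but u and u have no common successor.
F2: fails — Rab and Rac but b and c have no common successor.
F3: holds.
F4: fails — Ruu and Rux but u and x have no common successor.
Valid on: F3.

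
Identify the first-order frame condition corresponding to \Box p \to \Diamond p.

Suppose □p→◇p is valid. At any x set V(p)=W. Then □p at x, so ◇p at x, so x has a successor.

Seriality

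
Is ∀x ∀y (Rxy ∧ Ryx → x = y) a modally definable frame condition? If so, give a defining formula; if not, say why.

Not definable by any modal formula

Modal frame validity is preserved under surjective bounded morphisms.
The 6-cycle (worlds s,t,u,v,w,x with s→t→u→v→w→x→s) is antisymmetric. Sending even-indexed worlds to • and odd-indexed worlds to ∘ is a surjective bounded morphism onto the two-world frame with •↔∘, which is not antisymmetric.
So no modal formula (or set of formulas) defines exactly the antisymmetric frames.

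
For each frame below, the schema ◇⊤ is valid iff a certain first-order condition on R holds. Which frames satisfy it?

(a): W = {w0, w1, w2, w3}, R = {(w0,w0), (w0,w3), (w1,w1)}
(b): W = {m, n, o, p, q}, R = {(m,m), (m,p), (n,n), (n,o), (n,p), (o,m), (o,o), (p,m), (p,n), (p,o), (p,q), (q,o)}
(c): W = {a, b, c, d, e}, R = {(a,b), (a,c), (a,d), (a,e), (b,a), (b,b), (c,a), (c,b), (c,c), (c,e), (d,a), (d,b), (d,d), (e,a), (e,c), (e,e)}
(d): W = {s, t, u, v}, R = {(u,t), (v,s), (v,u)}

Frame correspondent (Sahlqvist): ∀x ∃y Rxy — i.e. seriality.
(a): fails — world w2 has no successor.
(b): holds.
(c): holds.
(d): fails — world s has no successor.

(b), (c)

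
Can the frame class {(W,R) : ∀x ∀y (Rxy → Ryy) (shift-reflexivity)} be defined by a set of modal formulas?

Definable; □(□r → r) defines it

Yes: it is shift-reflexivity, defined by the T□ schema □(□r → r).
Suppose □(□r→r) is valid. Take Rxy and set V(r)={w : Ryw}. Then at y, □r holds; since □(□r→r) at x, □r→r at y, so r at y, i.e. Ryy.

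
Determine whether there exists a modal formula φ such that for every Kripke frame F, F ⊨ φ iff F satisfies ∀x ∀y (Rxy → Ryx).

The condition is symmetry. A defining modal formula is q → □◇q.
Suppose q→□◇q is valid. Take Rxy and set V(q)={x}. Then q at x, so □◇q at x, so ◇q at y, so some z with Ryz has q; z=x, i.e. Ryx.

Yes, by q → □◇q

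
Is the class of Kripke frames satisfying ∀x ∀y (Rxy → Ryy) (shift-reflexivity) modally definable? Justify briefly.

This is a Sahlqvist condition; the T□ axiom □(□r → r) defines it.
Suppose □(□r→r) is valid. Take Rxy and set V(r)={w : Ryw}. Then at y, □r holds; since □(□r→r) at x, □r→r at y, so r at y, i.e. Ryy.

Yes — defined by □(□r → r)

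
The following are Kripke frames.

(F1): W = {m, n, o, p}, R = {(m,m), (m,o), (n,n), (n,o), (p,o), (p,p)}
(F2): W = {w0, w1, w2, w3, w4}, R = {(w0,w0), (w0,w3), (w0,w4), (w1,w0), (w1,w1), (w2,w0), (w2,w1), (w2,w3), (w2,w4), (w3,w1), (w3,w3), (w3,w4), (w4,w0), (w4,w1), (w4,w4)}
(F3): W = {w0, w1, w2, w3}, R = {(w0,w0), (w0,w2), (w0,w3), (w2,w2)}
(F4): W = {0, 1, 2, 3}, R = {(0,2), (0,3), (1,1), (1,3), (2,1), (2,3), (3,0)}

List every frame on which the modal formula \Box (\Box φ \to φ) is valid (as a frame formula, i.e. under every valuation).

Frame correspondent (Sahlqvist): \forall x \forall y (Rxy \to Ryy) — i.e. shift-reflexivity.
(F1): fails — Rno but not Roo.
(F2): ✓.
(F3): fails — Rw0w3 but not Rw3w3.
(F4): fails — R02 but not R22.

(F2)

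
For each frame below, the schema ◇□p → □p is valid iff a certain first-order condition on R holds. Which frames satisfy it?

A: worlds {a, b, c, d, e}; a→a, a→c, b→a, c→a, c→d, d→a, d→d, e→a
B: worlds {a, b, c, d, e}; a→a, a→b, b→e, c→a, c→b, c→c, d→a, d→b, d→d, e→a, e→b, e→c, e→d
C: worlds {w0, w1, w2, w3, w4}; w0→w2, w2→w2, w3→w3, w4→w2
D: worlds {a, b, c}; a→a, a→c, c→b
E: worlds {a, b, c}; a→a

The schema corresponds to the Euclidean property: ∀x ∀y ∀z (Rxy ∧ Rxz → Ryz).
A: fails — Rac and Rac but not Rcc.
B: fails — Rab and Rab but not Rbb.
C: condition met.
D: fails — Rac and Raa but not Rca.
E: condition met.

C, E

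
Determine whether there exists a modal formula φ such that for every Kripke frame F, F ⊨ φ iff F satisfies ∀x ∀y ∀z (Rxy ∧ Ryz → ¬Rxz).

Any modally definable frame class is closed under surjective bounded morphisms.
The 5-cycle (worlds s,t,u,v,w with s→t→u→v→w→s) is intransitive. Mapping every world to a single reflexive point • is a surjective bounded morphism; the reflexive point is not intransitive (R••∧R•• but R••).
So the class is not modally definable.

Not definable by any modal formula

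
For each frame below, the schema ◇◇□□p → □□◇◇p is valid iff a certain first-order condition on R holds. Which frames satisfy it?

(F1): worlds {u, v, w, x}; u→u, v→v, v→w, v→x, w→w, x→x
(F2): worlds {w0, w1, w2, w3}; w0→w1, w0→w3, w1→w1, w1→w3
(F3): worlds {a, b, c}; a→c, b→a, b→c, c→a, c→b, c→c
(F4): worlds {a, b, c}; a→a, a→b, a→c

This is the axiom for a generalized confluence (Geach) condition; its first-order frame correspondent is ∀x ∀y ∀z ((xR²y ∧ xR²z) → ∃w (yR²w ∧ zR²w)).
(F1): fails — vR²w, vR²x but no t with wR²t and xR²t.
(F2): fails — w0R²w1, w0R²w3 but no w with w1R²w and w3R²w.
(F3): condition met.
(F4): fails — aR²a, aR²b but no w with aR²w and bR²w.
Valid on: (F3).

(F3)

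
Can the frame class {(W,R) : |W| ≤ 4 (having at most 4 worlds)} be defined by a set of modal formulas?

No — not modally definable

If a class were modally definable it would be closed under disjoint unions (Goldblatt–Thomason).
Any modal formula valid on each of 5 disjoint one-world frames is valid on their disjoint union (validity is preserved under disjoint unions). Each one-world frame has |W|=1≤4, but the union has |W|=5.
Hence having at most 4 worlds is not modally definable.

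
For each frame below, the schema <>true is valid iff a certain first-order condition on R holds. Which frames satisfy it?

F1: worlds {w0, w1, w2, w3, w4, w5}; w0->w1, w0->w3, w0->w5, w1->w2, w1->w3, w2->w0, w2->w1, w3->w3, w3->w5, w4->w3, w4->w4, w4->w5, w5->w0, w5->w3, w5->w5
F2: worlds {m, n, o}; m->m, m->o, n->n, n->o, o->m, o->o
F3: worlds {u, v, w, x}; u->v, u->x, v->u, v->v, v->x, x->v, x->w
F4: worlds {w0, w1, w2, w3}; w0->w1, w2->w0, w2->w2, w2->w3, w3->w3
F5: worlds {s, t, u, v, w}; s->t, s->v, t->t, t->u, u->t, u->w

This is the axiom for seriality; its first-order frame correspondent is forall x exists y Rxy.
F1: satisfies the condition.
F2: satisfies the condition.
F3: fails — world w has no successor.
F4: fails — world w1 has no successor.
F5: fails — world v has no successor.

F1, F2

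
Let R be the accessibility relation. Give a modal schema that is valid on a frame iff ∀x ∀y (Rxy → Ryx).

This is symmetry; the standard corresponding axiom is B: p → □◇p.
Suppose p→□◇p is valid. Take Rxy and set V(p)={x}. Then p at x, so □◇p at x, so ◇p at y, so some z with Ryz has p; z=x, i.e. Ryx.

p → □◇p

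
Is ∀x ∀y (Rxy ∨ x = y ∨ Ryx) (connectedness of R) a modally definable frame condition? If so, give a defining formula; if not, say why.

If a class were modally definable it would be closed under disjoint unions (Goldblatt–Thomason).
Take 3 disjoint single-world reflexive frames: each is trivially connected, but their disjoint union has 3 worlds with no edge between distinct components, so it is not connected.
Hence connectedness of R is not modally definable.

No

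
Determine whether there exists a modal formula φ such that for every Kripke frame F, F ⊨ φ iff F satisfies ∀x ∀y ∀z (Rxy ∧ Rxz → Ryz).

Yes: it is the Euclidean property, defined by the 5 schema ◇p → □◇p.
Suppose ◇p→□◇p is valid. Take Rxy, Rxz and set V(p)={y}. Then ◇p at x, so □◇p at x, so ◇p at z, so some w with Rzw has p; w=y, i.e. Rzy. By symmetry of the argument, Ryz.

Yes — defined by ◇p → □◇p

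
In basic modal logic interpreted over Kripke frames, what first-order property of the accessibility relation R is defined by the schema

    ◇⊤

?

This schema is equivalent to the D axiom □ψ → ◇ψ.
Its frame correspondent is seriality — ∀x ∃y Rxy.

seriality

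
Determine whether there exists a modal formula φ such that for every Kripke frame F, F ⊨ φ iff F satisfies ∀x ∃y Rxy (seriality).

Yes: it is seriality, defined by the D schema □p → ◇p.
Suppose □p→◇p is valid. At any x set V(p)=W. Then □p at x, so ◇p at x, so x has a successor.

Definable; □p → ◇p defines it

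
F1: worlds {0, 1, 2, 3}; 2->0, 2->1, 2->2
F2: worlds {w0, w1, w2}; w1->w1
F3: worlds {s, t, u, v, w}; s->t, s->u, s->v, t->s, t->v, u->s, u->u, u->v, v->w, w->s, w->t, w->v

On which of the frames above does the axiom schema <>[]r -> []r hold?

F2

The schema corresponds to the Euclidean property: forall x forall y forall z (Rxy & Rxz -> Ryz).
F1: fails — R20 and R22 but not R02.
F2: ✓.
F3: fails — Rsv and Rsv but not Rvv.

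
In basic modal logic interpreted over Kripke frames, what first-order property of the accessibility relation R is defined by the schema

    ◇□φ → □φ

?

Equivalently (dual form): ◇φ → □◇φ.
Suppose ◇φ→□◇φ is valid. Take Rxy, Rxz and set V(φ)={y}. Then ◇φ at x, so □◇φ at x, so ◇φ at z, so some w with Rzw has φ; w=y, i.e. Rzy. By symmetry of the argument, Ryz.

the Euclidean property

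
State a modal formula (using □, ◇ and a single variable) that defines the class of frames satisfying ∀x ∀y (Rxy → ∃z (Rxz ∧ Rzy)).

□□r → □r

A defining formula is □□r → □r (the C4 axiom).
Suppose □□r→□r is valid. Take Rxy and set V(r)={w : xR²w}. Then □□r at x, so □r at x, so r at y, i.e. ∃z(Rxz∧Rzy).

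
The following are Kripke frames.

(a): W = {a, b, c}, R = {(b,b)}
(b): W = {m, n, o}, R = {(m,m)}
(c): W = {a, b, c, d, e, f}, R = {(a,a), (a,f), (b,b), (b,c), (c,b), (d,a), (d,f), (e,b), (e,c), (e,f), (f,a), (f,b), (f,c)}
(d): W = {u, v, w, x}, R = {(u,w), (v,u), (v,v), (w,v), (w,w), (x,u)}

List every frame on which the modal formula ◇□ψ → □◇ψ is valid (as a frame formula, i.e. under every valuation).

The schema corresponds to convergence: ∀x ∀y ∀z (Rxy ∧ Rxz → ∃w (Ryw ∧ Rzw)).
(a): ✓.
(b): ✓.
(c): fails — Rfc and Rfa but c and a have no common successor.
(d): fails — Rvv and Rvu but v and u have no common successor.
Valid on: (a), (b).

(a), (b)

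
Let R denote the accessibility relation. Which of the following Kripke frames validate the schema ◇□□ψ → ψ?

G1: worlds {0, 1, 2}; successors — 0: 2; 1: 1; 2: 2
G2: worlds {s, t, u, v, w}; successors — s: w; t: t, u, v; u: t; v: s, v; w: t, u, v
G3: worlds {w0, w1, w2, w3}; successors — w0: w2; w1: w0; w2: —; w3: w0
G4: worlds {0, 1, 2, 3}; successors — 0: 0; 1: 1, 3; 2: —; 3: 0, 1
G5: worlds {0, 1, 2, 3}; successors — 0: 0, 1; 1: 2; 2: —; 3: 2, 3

none

The schema corresponds to a generalized confluence (Geach) condition: ∀x ∀y (xRy → ∃w (yR²w ∧ x = w)).
G1: fails — 0R2 but no w with 2R²w and 0=w.
G2: fails — tRv but no w* with vR²w* and t=w*.
G3: fails — w0Rw2 but no w with w2R²w and w0=w.
G4: fails — 3R0 but no w with 0R²w and 3=w.
G5: fails — 0R1 but no w with 1R²w and 0=w.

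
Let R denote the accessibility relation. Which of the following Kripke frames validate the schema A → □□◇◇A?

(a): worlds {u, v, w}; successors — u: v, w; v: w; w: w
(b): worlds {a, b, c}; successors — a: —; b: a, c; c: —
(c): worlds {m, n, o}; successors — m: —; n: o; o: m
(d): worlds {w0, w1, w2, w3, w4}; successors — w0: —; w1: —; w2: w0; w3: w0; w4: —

This is the axiom for a generalized confluence (Geach) condition; its first-order frame correspondent is ∀x ∀z (xR²z → ∃w (x = w ∧ zR²w)).
(a): fails — uR²w but no t with u=t and wR²t.
(b): condition met.
(c): fails — nR²m but no w with n=w and mR²w.
(d): condition met.

(b), (d)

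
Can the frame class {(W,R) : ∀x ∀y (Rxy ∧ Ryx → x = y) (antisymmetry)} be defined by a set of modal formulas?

If a class were modally definable it would be closed under surjective bounded morphisms (Goldblatt–Thomason).
The 4-cycle (worlds 0,1,2,3 with 0→1→2→3→0) is antisymmetric. Sending even-indexed worlds to s and odd-indexed worlds to t is a surjective bounded morphism onto the two-world frame with s↔t, which is not antisymmetric.
So the class is not modally definable.

Not modally definable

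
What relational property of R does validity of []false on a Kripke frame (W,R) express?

□⊥ is valid iff no world has any successor (otherwise □⊥ fails at any world with one).

Emptiness of R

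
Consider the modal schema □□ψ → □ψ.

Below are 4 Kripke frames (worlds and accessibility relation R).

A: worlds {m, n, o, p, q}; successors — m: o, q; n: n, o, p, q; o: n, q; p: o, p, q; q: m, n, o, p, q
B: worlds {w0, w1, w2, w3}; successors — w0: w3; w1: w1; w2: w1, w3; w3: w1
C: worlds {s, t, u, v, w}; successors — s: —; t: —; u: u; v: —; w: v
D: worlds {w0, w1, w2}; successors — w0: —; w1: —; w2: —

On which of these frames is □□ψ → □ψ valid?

A, D

The schema corresponds to density: ∀x ∀y (Rxy → ∃z (Rxz ∧ Rzy)).
A: holds.
B: fails — Rw0w3 but no z with Rw0z and Rzw3.
C: fails — Rwv but no z with Rwz and Rzv.
D: holds.
Valid on: A, D.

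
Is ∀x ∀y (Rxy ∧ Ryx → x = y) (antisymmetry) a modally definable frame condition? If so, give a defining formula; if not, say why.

Any modally definable frame class is closed under surjective bounded morphisms.
The 6-cycle (worlds w0,w1,w2,w3,w4,w5 with w0→w1→w2→w3→w4→w5→w0) is antisymmetric. Sending even-indexed worlds to s and odd-indexed worlds to t is a surjective bounded morphism onto the two-world frame with s↔t, which is not antisymmetric.
So the class is not modally definable.

Not modally definable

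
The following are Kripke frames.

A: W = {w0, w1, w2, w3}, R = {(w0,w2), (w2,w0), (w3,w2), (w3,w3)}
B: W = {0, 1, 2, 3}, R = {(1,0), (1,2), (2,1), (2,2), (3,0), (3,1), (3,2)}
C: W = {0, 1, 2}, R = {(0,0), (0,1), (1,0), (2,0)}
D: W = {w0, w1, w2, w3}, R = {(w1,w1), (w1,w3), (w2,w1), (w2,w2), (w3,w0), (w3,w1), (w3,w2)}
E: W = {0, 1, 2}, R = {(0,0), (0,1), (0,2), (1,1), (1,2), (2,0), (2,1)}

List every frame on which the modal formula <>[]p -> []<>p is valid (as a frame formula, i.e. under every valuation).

C, E

The schema corresponds to convergence: forall x forall y forall z (Rxy & Rxz -> exists w (Ryw & Rzw)).
A: fails — Rw3w2 and Rw3w3 but w2 and w3 have no common successor.
B: fails — R10 and R10 but 0 and 0 have no common successor.
C: holds.
D: fails — Rw3w1 and Rw3w0 but w1 and w0 have no common successor.
E: holds.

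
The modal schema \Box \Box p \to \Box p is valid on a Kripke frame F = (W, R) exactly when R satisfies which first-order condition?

Suppose □□p→□p is valid. Take Rxy and set V(p)={w : xR²w}. Then □□p at x, so □p at x, so p at y, i.e. ∃z(Rxz∧Rzy).
Conversely, on a frame with density the schema holds at every world under every valuation.
Frame condition: \forall x \forall y (Rxy \to \exists z (Rxz \wedge Rzy)).

density: \forall x \forall y (Rxy \to \exists z (Rxz \wedge Rzy))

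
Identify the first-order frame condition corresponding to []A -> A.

Suppose □A→A is valid. At any x set V(A)={w : Rxw}. Then □A holds at x, so A holds at x, i.e. Rxx.
Conversely, on a frame with reflexivity the schema holds at every world under every valuation.
Frame condition: forall x Rxx.

Reflexivity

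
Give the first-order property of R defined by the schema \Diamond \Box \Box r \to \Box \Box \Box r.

This is a Sahlqvist (Geach-type) schema ◇^1□^2r → □^3◇^0r.
Minimal-valuation argument: fix x; take any y with xR^1y and any z with xR^3z. Set V(r) to the set of worlds R-reachable from y in exactly 2 steps. Then □^2r holds at y, so the antecedent holds at x; validity forces ◇^0r at z, giving a w with zR^0w and yR^2w.
First-order correspondent: \forall x \forall y \forall z ((xRy \wedge x R^3 z) \to \exists w (y R^2 w \wedge z = w)).

\forall x \forall y \forall z ((xRy \wedge x R^3 z) \to \exists w (y R^2 w \wedge z = w))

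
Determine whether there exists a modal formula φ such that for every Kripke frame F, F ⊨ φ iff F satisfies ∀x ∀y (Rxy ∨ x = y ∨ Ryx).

Any modally definable frame class is closed under disjoint unions.
Take 2 disjoint single-world reflexive frames: each is trivially connected, but their disjoint union has 2 worlds with no edge between distinct components, so it is not connected.
So no modal formula (or set of formulas) defines exactly the connected frames.

Not modally definable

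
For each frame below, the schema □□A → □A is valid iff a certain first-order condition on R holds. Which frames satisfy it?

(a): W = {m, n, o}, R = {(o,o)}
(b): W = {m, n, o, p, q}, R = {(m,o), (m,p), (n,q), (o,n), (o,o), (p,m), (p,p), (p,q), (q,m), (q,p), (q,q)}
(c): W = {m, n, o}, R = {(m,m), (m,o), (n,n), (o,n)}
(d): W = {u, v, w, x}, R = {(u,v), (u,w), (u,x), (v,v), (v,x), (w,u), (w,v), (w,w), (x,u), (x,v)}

(a), (b), (c)

This is the axiom for density; its first-order frame correspondent is ∀x ∀y (Rxy → ∃z (Rxz ∧ Rzy)).
(a): condition met.
(b): condition met.
(c): condition met.
(d): fails — Rxu but no z with Rxz and Rzu.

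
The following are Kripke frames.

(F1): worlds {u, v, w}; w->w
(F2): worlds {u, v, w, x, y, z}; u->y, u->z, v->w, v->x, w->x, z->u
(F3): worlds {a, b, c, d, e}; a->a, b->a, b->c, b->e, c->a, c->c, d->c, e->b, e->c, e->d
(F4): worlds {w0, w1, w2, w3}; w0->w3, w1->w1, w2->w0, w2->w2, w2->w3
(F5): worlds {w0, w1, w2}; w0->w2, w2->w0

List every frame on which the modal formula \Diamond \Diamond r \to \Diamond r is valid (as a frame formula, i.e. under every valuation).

(F1), (F4)

This is the axiom for transitivity; its first-order frame correspondent is \forall x \forall y \forall z (Rxy \wedge Ryz \to Rxz).
(F1): satisfies the condition.
(F2): fails — Ruz and Rzu but not Ruu.
(F3): fails — Reb and Rba but not Rea.
(F4): satisfies the condition.
(F5): fails — Rw0w2 and Rw2w0 but not Rw0w0.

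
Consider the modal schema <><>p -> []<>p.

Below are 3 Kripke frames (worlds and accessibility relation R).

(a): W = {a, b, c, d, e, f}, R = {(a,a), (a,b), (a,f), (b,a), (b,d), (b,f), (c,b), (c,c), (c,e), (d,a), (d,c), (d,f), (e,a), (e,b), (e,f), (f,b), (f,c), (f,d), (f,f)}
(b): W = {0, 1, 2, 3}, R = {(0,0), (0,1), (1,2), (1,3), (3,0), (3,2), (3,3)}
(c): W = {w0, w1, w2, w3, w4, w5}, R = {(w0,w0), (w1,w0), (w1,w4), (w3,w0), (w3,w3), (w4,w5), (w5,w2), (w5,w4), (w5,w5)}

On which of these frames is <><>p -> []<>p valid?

Frame correspondent (Sahlqvist): forall x forall y forall z ((x R^2 y & xRz) -> exists w (y = w & zRw)) — i.e. a generalized confluence (Geach) condition.
(a): fails — aR²a, aRf but no w with a=w and fRw.
(b): fails — 0R²0, 0R1 but no w with 0=w and 1Rw.
(c): fails — w1R²w0, w1Rw4 but no w with w0=w and w4Rw.
Valid on no frame.

none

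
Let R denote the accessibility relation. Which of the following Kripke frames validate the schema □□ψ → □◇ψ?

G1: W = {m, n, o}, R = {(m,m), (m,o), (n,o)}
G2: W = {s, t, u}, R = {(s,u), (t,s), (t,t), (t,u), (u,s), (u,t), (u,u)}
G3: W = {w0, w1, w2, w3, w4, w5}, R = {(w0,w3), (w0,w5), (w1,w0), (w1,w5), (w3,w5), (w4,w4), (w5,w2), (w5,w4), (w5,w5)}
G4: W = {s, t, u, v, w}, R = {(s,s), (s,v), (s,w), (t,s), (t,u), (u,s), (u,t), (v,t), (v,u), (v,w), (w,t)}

G2, G4

The schema corresponds to a generalized confluence (Geach) condition: ∀x ∀z (xRz → ∃w (xR²w ∧ zRw)).
G1: fails — mRo but no w with mR²w and oRw.
G2: ✓.
G3: fails — w5Rw2 but no w with w5R²w and w2Rw.
G4: ✓.
Valid on: G2, G4.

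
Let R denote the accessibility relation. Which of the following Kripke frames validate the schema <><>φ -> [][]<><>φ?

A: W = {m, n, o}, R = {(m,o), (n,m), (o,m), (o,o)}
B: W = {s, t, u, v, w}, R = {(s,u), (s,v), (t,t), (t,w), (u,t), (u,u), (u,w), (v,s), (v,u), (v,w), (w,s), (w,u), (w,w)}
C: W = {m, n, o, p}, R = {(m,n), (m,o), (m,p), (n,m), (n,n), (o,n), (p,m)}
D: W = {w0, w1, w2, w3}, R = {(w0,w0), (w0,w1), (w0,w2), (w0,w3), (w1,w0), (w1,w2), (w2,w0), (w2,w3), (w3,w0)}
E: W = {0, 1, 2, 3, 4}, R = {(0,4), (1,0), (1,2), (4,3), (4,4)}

A, D

This is the axiom for a generalized confluence (Geach) condition; its first-order frame correspondent is forall x forall y forall z ((x R^2 y & x R^2 z) -> exists w (y = w & z R^2 w)).
A: holds.
B: fails — vR²v, vR²s but no w* with v=w* and sR²w*.
C: fails — nR²m, nR²p but no w with m=w and pR²w.
D: holds.
E: fails — 0R²3, 0R²3 but no w with 3=w and 3R²w.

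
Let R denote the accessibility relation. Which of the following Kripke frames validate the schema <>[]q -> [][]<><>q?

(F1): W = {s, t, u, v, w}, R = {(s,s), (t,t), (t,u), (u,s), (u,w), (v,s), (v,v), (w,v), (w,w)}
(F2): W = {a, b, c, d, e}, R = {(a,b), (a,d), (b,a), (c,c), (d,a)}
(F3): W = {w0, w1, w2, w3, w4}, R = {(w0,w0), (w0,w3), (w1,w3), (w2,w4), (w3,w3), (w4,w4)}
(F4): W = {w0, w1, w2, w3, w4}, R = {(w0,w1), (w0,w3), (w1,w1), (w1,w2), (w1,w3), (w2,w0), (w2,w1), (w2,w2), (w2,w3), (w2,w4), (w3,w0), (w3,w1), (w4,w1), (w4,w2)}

(F2), (F3), (F4)

This is the axiom for a generalized confluence (Geach) condition; its first-order frame correspondent is forall x forall y forall z ((xRy & x R^2 z) -> exists w (yRw & z R^2 w)).
(F1): fails — tRt, tR²s but no w* with tRw* and sR²w*.
(F2): ✓.
(F3): ✓.
(F4): ✓.
Valid on: (F2), (F3), (F4).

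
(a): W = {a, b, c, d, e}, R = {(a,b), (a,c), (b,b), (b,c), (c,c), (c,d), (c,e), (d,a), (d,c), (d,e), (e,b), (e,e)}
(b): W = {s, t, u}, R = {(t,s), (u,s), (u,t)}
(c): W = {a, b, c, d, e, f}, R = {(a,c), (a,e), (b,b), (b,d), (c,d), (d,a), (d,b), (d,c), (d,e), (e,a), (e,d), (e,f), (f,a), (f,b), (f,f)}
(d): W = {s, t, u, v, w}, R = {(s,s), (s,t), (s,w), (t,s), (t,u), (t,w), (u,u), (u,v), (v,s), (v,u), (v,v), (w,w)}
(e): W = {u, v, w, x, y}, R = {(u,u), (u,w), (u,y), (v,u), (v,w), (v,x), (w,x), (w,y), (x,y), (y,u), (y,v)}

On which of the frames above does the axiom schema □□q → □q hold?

(d)

Frame correspondent (Sahlqvist): ∀x ∀y (Rxy → ∃z (Rxz ∧ Rzy)) — i.e. density.
(a): fails — Rda but no z with Rdz and Rza.
(b): fails — Rts but no z with Rtz and Rzs.
(c): fails — Rcd but no z with Rcz and Rzd.
(d): ✓.
(e): fails — Rwx but no z with Rwz and Rzx.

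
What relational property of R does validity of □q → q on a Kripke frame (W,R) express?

reflexivity

Suppose □q→q is valid. At any x set V(q)={w : Rxw}. Then □q holds at x, so q holds at x, i.e. Rxx.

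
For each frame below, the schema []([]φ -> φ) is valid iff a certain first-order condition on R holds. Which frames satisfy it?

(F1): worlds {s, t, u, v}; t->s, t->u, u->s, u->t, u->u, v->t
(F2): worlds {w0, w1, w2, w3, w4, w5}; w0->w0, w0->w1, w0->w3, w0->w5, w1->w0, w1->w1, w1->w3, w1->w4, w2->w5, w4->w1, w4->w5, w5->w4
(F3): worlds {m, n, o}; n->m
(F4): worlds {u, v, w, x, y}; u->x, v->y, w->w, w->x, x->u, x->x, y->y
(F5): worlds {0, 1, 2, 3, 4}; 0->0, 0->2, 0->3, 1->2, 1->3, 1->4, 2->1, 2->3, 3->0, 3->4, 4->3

This is the axiom for shift-reflexivity; its first-order frame correspondent is forall x forall y (Rxy -> Ryy).
(F1): fails — Rut but not Rtt.
(F2): fails — Rw1w3 but not Rw3w3.
(F3): fails — Rnm but not Rmm.
(F4): fails — Rxu but not Ruu.
(F5): fails — R34 but not R44.
Valid on no frame.

none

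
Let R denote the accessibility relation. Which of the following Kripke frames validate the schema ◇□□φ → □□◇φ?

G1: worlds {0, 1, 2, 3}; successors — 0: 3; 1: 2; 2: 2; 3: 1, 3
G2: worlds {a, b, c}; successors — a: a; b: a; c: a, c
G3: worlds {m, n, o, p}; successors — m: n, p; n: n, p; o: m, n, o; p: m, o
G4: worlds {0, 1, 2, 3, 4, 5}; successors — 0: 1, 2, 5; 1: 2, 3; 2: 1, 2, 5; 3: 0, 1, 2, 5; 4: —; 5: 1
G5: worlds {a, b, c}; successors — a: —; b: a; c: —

Frame correspondent (Sahlqvist): ∀x ∀y ∀z ((xRy ∧ xR²z) → ∃w (yR²w ∧ zRw)) — i.e. a generalized confluence (Geach) condition.
G1: fails — 3R1, 3R²3 but no w with 1R²w and 3Rw.
G2: ✓.
G3: ✓.
G4: fails — 0R5, 0R²5 but no w with 5R²w and 5Rw.
G5: ✓.

G2, G3, G5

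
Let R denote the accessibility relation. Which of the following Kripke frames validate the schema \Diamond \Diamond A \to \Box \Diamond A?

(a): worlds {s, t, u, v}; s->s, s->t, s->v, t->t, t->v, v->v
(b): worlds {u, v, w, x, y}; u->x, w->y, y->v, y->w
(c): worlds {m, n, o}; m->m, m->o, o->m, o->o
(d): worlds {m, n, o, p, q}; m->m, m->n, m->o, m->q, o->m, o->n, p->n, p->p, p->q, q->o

(c)

The schema corresponds to a generalized confluence (Geach) condition: \forall x \forall y \forall z ((x R^2 y \wedge xRz) \to \exists w (y = w \wedge zRw)).
(a): fails — sR²s, sRt but no w with s=w and tRw.
(b): fails — yR²y, yRv but no t with y=t and vRt.
(c): condition met.
(d): fails — mR²m, mRn but no w with m=w and nRw.
Valid on: (c).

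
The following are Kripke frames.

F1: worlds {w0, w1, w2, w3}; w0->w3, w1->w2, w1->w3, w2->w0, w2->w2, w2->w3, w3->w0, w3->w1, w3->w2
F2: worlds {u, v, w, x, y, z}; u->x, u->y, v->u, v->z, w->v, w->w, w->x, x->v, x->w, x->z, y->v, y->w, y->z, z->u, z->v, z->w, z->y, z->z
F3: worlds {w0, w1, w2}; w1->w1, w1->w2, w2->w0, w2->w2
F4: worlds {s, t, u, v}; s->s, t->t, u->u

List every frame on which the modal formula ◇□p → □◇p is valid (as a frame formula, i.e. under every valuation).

Frame correspondent (Sahlqvist): ∀x ∀y ∀z (Rxy ∧ Rxz → ∃w (Ryw ∧ Rzw)) — i.e. convergence.
F1: fails — Rw2w0 and Rw2w3 but w0 and w3 have no common successor.
F2: fails — Rww and Rwv but w and v have no common successor.
F3: fails — Rw2w0 and Rw2w0 but w0 and w0 have no common successor.
F4: satisfies the condition.
Valid on: F4.

F4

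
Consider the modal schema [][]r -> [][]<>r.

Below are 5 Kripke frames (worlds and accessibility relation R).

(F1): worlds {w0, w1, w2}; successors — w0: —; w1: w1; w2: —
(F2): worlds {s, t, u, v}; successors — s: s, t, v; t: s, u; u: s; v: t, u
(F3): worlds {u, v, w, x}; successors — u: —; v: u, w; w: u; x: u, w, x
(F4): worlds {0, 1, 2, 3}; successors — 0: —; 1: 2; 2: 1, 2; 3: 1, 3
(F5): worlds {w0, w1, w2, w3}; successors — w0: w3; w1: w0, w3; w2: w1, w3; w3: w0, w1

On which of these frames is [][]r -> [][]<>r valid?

(F1), (F2), (F4)

Frame correspondent (Sahlqvist): forall x forall z (x R^2 z -> exists w (x R^2 w & zRw)) — i.e. a generalized confluence (Geach) condition.
(F1): ✓.
(F2): ✓.
(F3): fails — vR²u but no t with vR²t and uRt.
(F4): ✓.
(F5): fails — w0R²w0 but no w with w0R²w and w0Rw.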